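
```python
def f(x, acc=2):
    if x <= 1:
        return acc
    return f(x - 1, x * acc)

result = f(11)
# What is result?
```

Accumulator trace (n, acc): (11, 2) -> (10, 22) -> (9, 220) -> (8, 1980) -> (7, 15840) -> (6, 110880) -> (5, 665280) -> (4, 3326400) -> (3, 13305600) -> (2, 39916800) -> (1, 79833600) -> return 79833600

Answer: 79833600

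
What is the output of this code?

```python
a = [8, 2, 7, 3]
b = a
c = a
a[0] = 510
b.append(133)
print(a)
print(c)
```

Key concept: multiple aliases.
Step by step:
`a = [8, 2, 7, 3]` → a = [8, 2, 7, 3]
`b = a` → b = [8, 2, 7, 3] (same object as a)
`c = a` → c = [8, 2, 7, 3] (same object as a, b)
`a[0] = 510` → a = [510, 2, 7, 3] (same object as b, c); b = [510, 2, 7, 3] (same object as a, c); c = [510, 2, 7, 3] (same object as a, b)
`b.append(133)` → a = [510, 2, 7, 3, 133] (same object as b, c); b = [510, 2, 7, 3, 133] (same object as a, c); c = [510, 2, 7, 3, 133] (same object as a, b)
`print(a)` → prints [510, 2, 7, 3, 133]
`print(c)` → prints [510, 2, 7, 3, 133]

Answer:
[510, 2, 7, 3, 133]
[510, 2, 7, 3, 133]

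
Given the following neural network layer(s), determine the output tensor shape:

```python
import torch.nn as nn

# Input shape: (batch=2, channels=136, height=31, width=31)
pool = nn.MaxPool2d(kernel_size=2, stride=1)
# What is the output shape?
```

Input: (2, 136, 31, 31) -> Output: (2, 136, 30, 30)

Answer: (2, 136, 30, 30)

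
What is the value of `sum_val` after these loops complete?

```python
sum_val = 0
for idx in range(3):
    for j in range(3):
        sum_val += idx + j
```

Sum of all idx+j for idx,j in 3x3
`sum_val` takes the values: 0 → 1 → 3 → 4 → 6 → 9 → 11 → 14 → 18

Answer: 18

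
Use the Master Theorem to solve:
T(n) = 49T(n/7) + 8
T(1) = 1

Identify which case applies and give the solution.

a=49, b=7, f(n)=8. log_7(49) = 2. Since c=0 < 2, Case 1 applies: T(n) = Θ(n^log_b(a)) = O(n^2).

Answer: O(n^2) - Case 1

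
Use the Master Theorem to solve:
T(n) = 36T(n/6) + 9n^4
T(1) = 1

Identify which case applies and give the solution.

a=36, b=6, f(n)=9n^4. log_6(36) = 2. Since c=4 > 2 and the regularity condition holds (36(n/6)^4 = (36/6^4)n^4 with 36/6^4 < 1), Case 3 applies: T(n) = Θ(f(n)) = O(n^4).

Answer: O(n^4) - Case 3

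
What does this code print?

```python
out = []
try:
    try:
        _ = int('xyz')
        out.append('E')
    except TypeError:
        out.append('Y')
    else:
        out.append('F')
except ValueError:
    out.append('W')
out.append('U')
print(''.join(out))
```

Execution trace: 'W' (outer except ValueError) → 'U' (after the try/except). Output: WU

Answer: WU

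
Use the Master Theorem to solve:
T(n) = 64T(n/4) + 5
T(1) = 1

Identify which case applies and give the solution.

a=64, b=4, f(n)=5. log_4(64) = 3. Since c=0 < 3, Case 1 applies: T(n) = Θ(n^log_b(a)) = O(n^3).

Answer: O(n^3) - Case 1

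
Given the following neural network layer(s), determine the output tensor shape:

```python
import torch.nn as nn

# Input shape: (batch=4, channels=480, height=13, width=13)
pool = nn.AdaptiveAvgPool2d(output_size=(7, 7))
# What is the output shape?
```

Input: (4, 480, 13, 13) -> Output: (4, 480, 7, 7)

Answer: (4, 480, 7, 7)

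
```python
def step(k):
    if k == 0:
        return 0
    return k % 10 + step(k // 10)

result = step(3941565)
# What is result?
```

Sum of digits of 3941565: 5 + 6 + 5 + 1 + 4 + 9 + 3 = 33

Answer: 33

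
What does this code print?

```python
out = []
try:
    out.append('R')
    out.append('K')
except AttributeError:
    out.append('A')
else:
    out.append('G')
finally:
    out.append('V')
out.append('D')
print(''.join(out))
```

Execution trace: 'R' (try body) → 'K' (try body, no exception) → 'G' (else) → 'V' (finally) → 'D' (after the try/except). Output: RKGVD

Answer: RKGVD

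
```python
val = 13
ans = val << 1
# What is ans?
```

Trace:
`val = 13` → val = 13
`ans = val << 1` → ans = 26
So ans = 26

Answer: 26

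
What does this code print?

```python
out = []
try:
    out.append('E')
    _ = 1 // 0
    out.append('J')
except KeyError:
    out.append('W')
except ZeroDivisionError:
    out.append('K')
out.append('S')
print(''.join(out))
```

Execution trace: 'E' (try body) → 'K' (except ZeroDivisionError) → 'S' (after the try/except). Output: EKS

Answer: EKS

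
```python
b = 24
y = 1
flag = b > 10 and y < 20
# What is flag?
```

Trace:
`b = 24` → b = 24
`y = 1` → y = 1
`flag = b > 10 and y < 20` → flag = True
So flag = True

Answer: True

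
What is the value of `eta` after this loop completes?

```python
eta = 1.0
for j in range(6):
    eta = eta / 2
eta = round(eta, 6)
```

Halving LR 6 times: 1 / 2^6
`eta` takes the values: 1.0 → 0.5 → 0.25 → 0.125 → 0.0625 → 0.03125 → 0.015625

Answer: 0.015625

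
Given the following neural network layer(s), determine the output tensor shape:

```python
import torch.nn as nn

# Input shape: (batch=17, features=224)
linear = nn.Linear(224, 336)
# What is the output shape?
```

Input: (17, 224) -> Output: (17, 336)

Answer: (17, 336)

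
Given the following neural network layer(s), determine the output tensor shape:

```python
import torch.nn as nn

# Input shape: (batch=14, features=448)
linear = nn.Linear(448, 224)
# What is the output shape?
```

Input: (14, 448) -> Output: (14, 224)

Answer: (14, 224)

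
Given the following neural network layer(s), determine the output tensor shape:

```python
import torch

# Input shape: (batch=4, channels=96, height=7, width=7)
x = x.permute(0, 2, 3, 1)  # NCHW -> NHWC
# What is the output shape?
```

Input: (4, 96, 7, 7) -> Output: (4, 7, 7, 96)

Answer: (4, 7, 7, 96)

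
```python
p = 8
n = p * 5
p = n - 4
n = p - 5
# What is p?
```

Trace:
`p = 8` → p = 8
`n = p * 5` → n = 40
`p = n - 4` → p = 36
`n = p - 5` → n = 31
So p = 36

Answer: 36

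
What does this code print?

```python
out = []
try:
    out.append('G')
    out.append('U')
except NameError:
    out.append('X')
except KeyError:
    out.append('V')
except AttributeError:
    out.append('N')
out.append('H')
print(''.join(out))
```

Execution trace: 'G' (try body) → 'U' (try body, no exception) → 'H' (after the try/except). Output: GUH

Answer: GUH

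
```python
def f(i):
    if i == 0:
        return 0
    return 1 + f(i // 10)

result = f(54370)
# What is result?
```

Count of digits of 54370: 5

Answer: 5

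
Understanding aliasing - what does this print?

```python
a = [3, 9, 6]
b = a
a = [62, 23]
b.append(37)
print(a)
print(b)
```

Key concept: rebinding vs mutation: a is rebound to a new list, b still points at the original.
Step by step:
`a = [3, 9, 6]` → a = [3, 9, 6]
`b = a` → b = [3, 9, 6] (same object as a)
`a = [62, 23]` → a = [62, 23]
`b.append(37)` → b = [3, 9, 6, 37]
`print(a)` → prints [62, 23]
`print(b)` → prints [3, 9, 6, 37]

Answer:
[62, 23]
[3, 9, 6, 37]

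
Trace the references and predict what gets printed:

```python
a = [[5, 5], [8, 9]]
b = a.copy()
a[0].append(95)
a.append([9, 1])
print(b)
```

Key concept: shallow copy with nested lists.
Step by step:
`a = [[5, 5], [8, 9]]` → a = [[5, 5], [8, 9]]
`b = a.copy()` → b = [[5, 5], [8, 9]]
`a[0].append(95)` → a = [[5, 5, 95], [8, 9]]; b = [[5, 5, 95], [8, 9]]
`a.append([9, 1])` → a = [[5, 5, 95], [8, 9], [9, 1]]
`print(b)` → prints [[5, 5, 95], [8, 9]]

Answer: [[5, 5, 95], [8, 9]]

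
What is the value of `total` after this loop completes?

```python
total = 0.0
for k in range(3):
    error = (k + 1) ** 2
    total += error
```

Sum of squared losses 1² + 2² + ... + 3²
`total` takes the values: 0.0 → 1.0 → 5.0 → 14.0

Answer: 14.0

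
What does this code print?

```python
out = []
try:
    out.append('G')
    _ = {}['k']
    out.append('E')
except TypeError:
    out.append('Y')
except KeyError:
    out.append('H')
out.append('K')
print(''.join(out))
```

Execution trace: 'G' (try body) → 'H' (except KeyError) → 'K' (after the try/except). Output: GHK

Answer: GHK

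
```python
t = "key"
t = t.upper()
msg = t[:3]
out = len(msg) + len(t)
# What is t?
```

Trace:
`t = "key"` → t = 'key'
`t = t.upper()` → t = 'KEY'
`msg = t[:3]` → msg = 'KEY'
`out = len(msg) + len(t)` → out = 6
So t = 'KEY'

Answer: 'KEY'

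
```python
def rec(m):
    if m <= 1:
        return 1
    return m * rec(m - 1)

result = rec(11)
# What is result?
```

rec(11) = 11 * 10 * 9 * 8 * 7 * 6 * 5 * 4 * 3 * 2 * 1 = 39916800

Answer: 39916800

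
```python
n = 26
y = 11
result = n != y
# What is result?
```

Trace:
`n = 26` → n = 26
`y = 11` → y = 11
`result = n != y` → result = True
So result = True

Answer: True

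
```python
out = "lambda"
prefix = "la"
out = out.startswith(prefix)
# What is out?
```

Trace:
`out = "lambda"` → out = 'lambda'
`prefix = "la"` → prefix = 'la'
`out = out.startswith(prefix)` → out = True
So out = True

Answer: True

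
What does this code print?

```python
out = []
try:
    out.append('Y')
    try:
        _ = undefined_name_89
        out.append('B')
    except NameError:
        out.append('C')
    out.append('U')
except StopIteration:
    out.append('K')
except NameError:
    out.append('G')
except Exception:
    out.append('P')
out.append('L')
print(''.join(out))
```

Execution trace: 'Y' (try body) → 'C' (inner except NameError) → 'U' (try body, no exception) → 'L' (after the try/except). Output: YCUL

Answer: YCUL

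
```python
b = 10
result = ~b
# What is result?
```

Trace:
`b = 10` → b = 10
`result = ~b` → result = -11
So result = -11

Answer: -11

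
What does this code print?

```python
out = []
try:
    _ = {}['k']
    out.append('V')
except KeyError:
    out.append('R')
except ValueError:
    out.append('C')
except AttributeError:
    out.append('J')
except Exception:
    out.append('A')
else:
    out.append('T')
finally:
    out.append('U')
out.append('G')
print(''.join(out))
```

Execution trace: 'R' (except KeyError) → 'U' (finally) → 'G' (after the try/except). Output: RUG

Answer: RUG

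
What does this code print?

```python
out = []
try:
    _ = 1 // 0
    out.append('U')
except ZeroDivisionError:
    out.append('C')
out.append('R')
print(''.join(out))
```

Execution trace: 'C' (except ZeroDivisionError) → 'R' (after the try/except). Output: CR

Answer: CR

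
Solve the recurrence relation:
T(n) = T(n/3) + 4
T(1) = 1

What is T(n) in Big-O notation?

Each step divides n by 3 and adds 4. After log_3(n) steps we reach T(1)=1. So T(n) = 4·log_3(n) + 1 = O(log n).

Answer: O(log n)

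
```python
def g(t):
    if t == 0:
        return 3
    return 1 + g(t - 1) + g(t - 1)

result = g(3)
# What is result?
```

g(t) = 1 + 2·g(t-1), g(0)=3. Closed form: (3+1)·2^3 - 1 = 31.

Answer: 31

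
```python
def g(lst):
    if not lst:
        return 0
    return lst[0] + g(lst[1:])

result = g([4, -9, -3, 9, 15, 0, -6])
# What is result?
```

4 + (-9) + (-3) + 9 + 15 + 0 + (-6) + 0 = 10

Answer: 10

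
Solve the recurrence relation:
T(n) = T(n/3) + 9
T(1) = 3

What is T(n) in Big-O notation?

Each step divides n by 3 and adds 9. After log_3(n) steps we reach T(1)=3. So T(n) = 9·log_3(n) + 3 = O(log n).

Answer: O(log n)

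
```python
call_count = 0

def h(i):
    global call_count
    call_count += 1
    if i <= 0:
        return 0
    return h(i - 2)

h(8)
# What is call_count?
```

Linear recursion stepping by 2: 5 calls from i=8 down to ≤0.

Answer: 5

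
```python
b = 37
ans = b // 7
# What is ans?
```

Trace:
`b = 37` → b = 37
`ans = b // 7` → ans = 5
So ans = 5

Answer: 5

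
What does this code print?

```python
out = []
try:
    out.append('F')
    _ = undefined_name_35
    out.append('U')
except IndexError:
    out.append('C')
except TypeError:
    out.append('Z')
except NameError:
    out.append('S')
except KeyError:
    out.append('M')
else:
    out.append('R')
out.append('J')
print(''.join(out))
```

Execution trace: 'F' (try body) → 'S' (except NameError) → 'J' (after the try/except). Output: FSJ

Answer: FSJ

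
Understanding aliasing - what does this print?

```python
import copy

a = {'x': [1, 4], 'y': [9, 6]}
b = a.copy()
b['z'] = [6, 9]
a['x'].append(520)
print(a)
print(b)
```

Key concept: shallow copy of dict with mutable values.
Step by step:
`a = {'x': [1, 4], 'y': [9, 6]}` → a = {'x': [1, 4], 'y': [9, 6]}
`b = a.copy()` → b = {'x': [1, 4], 'y': [9, 6]}
`b['z'] = [6, 9]` → b = {'x': [1, 4], 'y': [9, 6], 'z': [6, 9]}
`a['x'].append(520)` → a = {'x': [1, 4, 520], 'y': [9, 6]}; b = {'x': [1, 4, 520], 'y': [9, 6], 'z': [6, 9]}
`print(a)` → prints {'x': [1, 4, 520], 'y': [9, 6]}
`print(b)` → prints {'x': [1, 4, 520], 'y': [9, 6], 'z': [6, 9]}

Answer:
{'x': [1, 4, 520], 'y': [9, 6]}
{'x': [1, 4, 520], 'y': [9, 6], 'z': [6, 9]}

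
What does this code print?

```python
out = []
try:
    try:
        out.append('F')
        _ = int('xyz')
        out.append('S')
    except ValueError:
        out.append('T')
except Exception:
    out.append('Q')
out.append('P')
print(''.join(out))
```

Execution trace: 'F' (inner try body) → 'T' (inner except ValueError) → 'P' (after the try/except). Output: FTP

Answer: FTP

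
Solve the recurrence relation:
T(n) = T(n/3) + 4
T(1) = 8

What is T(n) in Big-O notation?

Each step divides n by 3 and adds 4. After log_3(n) steps we reach T(1)=8. So T(n) = 4·log_3(n) + 8 = O(log n).

Answer: O(log n)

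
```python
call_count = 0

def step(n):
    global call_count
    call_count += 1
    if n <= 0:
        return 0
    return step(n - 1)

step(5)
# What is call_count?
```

Linear recursion stepping by 1: 6 calls from n=5 down to ≤0.

Answer: 6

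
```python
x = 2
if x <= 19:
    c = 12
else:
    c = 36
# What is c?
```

Trace:
`x = 2` → x = 2
`if x <= 19: ...` → x <= 19 is True → c = 12
So c = 12

Answer: 12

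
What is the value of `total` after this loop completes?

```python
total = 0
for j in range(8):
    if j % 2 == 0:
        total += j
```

Sum of even numbers 0 to 7
`total` takes the values: 0 → 2 → 6 → 12

Answer: 12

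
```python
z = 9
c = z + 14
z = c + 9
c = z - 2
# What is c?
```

Trace:
`z = 9` → z = 9
`c = z + 14` → c = 23
`z = c + 9` → z = 32
`c = z - 2` → c = 30
So c = 30

Answer: 30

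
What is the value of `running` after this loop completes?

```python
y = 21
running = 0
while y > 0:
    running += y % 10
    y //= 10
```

Sum digits of 21
`running` takes the values: 0 → 1 → 3

Answer: 3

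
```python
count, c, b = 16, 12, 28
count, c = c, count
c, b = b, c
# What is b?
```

Trace:
`count, c, b = 16, 12, 28` → count = 16; c = 12; b = 28
`count, c = c, count` → count = 12; c = 16
`c, b = b, c` → c = 28; b = 16
So b = 16

Answer: 16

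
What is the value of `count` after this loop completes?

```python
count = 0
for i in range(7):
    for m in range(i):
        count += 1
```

Triangle number: 0+1+2+...+6
`count` takes the values: 0 → 1 → 2 → 3 → 4 → 5 → 6 → 7 → 8 → 9 → 10 → 11 → 12 → 13 → 14 → 15 → 16 → 17 → 18 → 19 → 20 → 21

Answer: 21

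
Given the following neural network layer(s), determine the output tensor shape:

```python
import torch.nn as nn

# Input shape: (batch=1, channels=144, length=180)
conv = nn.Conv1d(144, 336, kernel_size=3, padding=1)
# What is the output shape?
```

Input: (1, 144, 180) -> Output: (1, 336, 180)

Answer: (1, 336, 180)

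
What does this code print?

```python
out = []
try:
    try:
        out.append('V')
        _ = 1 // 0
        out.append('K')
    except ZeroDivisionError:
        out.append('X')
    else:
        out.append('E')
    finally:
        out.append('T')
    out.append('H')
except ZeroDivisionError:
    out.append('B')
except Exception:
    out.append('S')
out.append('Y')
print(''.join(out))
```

Execution trace: 'V' (inner try body) → 'X' (inner except ZeroDivisionError) → 'T' (inner finally) → 'H' (try body, no exception) → 'Y' (after the try/except). Output: VXTHY

Answer: VXTHY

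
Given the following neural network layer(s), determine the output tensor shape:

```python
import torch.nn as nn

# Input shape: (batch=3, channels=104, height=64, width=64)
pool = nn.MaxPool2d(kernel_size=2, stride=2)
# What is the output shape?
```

Input: (3, 104, 64, 64) -> Output: (3, 104, 32, 32)

Answer: (3, 104, 32, 32)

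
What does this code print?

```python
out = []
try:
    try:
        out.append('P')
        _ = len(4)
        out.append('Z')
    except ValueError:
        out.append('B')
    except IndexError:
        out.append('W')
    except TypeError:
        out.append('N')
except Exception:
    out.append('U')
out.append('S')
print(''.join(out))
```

Execution trace: 'P' (inner try body) → 'N' (inner except TypeError) → 'S' (after the try/except). Output: PNS

Answer: PNS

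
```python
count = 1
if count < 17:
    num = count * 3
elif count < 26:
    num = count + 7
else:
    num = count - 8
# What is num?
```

Trace:
`count = 1` → count = 1
`if count < 17: ...` → count < 17 is True → num = 3
So num = 3

Answer: 3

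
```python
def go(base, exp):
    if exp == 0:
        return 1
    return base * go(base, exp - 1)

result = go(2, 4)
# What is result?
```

go(2, 4) = 2 * 2 * 2 * 2 = 16

Answer: 16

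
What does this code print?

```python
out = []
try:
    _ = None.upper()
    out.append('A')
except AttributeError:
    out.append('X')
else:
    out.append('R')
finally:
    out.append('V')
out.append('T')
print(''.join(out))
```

Execution trace: 'X' (except AttributeError) → 'V' (finally) → 'T' (after the try/except). Output: XVT

Answer: XVT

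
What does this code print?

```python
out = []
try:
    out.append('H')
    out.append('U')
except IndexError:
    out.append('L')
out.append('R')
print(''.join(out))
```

Execution trace: 'H' (try body) → 'U' (try body, no exception) → 'R' (after the try/except). Output: HUR

Answer: HUR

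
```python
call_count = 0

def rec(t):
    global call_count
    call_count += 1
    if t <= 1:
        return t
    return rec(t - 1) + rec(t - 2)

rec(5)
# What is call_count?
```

Calls(t) = 1 + Calls(t-1) + Calls(t-2); Calls(0)=Calls(1)=1. For t=5 this gives 15.

Answer: 15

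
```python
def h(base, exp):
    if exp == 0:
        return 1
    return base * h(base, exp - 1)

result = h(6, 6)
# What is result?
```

h(6, 6) = 6 * 6 * 6 * 6 * 6 * 6 = 46656

Answer: 46656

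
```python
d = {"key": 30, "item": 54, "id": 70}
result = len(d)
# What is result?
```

Trace:
`d = {"key": 30, "item": 54, "id": 70}` → d = {'key': 30, 'item': 54, 'id': 70}
`result = len(d)` → result = 3
So result = 3

Answer: 3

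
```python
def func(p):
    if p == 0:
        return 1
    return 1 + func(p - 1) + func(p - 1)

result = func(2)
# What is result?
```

func(p) = 1 + 2·func(p-1), func(0)=1. Closed form: (1+1)·2^2 - 1 = 7.

Answer: 7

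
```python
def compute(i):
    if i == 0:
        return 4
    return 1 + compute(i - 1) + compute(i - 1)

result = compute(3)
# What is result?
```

compute(i) = 1 + 2·compute(i-1), compute(0)=4. Closed form: (4+1)·2^3 - 1 = 39.

Answer: 39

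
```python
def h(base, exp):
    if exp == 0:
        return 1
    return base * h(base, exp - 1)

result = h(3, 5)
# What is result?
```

h(3, 5) = 3 * 3 * 3 * 3 * 3 = 243

Answer: 243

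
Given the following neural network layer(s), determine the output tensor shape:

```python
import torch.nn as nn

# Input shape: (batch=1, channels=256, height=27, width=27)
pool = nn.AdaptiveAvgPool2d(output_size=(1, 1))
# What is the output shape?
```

Input: (1, 256, 27, 27) -> Output: (1, 256, 1, 1)

Answer: (1, 256, 1, 1)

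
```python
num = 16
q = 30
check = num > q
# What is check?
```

Trace:
`num = 16` → num = 16
`q = 30` → q = 30
`check = num > q` → check = False
So check = False

Answer: False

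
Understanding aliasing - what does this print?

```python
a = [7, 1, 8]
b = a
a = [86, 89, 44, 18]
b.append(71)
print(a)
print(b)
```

Key concept: rebinding vs mutation: a is rebound to a new list, b still points at the original.
Step by step:
`a = [7, 1, 8]` → a = [7, 1, 8]
`b = a` → b = [7, 1, 8] (same object as a)
`a = [86, 89, 44, 18]` → a = [86, 89, 44, 18]
`b.append(71)` → b = [7, 1, 8, 71]
`print(a)` → prints [86, 89, 44, 18]
`print(b)` → prints [7, 1, 8, 71]

Answer:
[86, 89, 44, 18]
[7, 1, 8, 71]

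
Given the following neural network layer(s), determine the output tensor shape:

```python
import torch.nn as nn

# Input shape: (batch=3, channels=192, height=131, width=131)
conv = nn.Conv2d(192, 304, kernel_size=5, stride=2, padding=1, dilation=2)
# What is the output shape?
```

Input: (3, 192, 131, 131) -> Output: (3, 304, 63, 63)

Answer: (3, 304, 63, 63)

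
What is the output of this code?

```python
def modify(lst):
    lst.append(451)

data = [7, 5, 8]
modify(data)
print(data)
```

Key concept: function modifies passed list.
Step by step:
`data = [7, 5, 8]` → data = [7, 5, 8]
`modify(data)` → data = [7, 5, 8, 451]
`print(data)` → prints [7, 5, 8, 451]

Answer: [7, 5, 8, 451]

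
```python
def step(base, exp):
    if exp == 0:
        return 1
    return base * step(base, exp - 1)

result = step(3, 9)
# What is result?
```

step(3, 9) = 3 * 3 * 3 * 3 * 3 * 3 * 3 * 3 * 3 = 19683

Answer: 19683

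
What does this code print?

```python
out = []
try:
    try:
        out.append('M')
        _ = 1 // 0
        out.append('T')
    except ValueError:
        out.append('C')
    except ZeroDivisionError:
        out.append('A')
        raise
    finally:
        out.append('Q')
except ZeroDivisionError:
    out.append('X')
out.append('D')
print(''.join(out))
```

Execution trace: 'M' (inner try body) → 'A' (inner except ZeroDivisionError) → 'Q' (inner finally) → 'X' (outer except ZeroDivisionError) → 'D' (after the try/except). Output: MAQXD

Answer: MAQXD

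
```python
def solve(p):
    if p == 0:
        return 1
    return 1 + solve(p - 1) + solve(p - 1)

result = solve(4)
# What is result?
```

solve(p) = 1 + 2·solve(p-1), solve(0)=1. Closed form: (1+1)·2^4 - 1 = 31.

Answer: 31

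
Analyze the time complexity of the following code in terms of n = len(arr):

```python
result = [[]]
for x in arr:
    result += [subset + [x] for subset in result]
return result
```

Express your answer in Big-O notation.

This is subset (power-set) generation — 2^n subsets, each materialised as a list of up to n elements. Time complexity: O(n · 2^n).

Answer: O(n · 2^n)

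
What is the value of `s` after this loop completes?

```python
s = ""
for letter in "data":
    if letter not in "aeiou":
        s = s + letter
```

Remove vowels from 'data'
`s` takes the values: "" → "d" → "dt"

Answer: "dt"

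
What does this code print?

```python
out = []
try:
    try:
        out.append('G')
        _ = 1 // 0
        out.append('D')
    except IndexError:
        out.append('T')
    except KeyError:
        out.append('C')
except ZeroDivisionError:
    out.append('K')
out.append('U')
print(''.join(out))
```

Execution trace: 'G' (inner try body) → 'K' (outer except ZeroDivisionError) → 'U' (after the try/except). Output: GKU

Answer: GKU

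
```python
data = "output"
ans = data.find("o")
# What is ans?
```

Trace:
`data = "output"` → data = 'output'
`ans = data.find("o")` → ans = 0
So ans = 0

Answer: 0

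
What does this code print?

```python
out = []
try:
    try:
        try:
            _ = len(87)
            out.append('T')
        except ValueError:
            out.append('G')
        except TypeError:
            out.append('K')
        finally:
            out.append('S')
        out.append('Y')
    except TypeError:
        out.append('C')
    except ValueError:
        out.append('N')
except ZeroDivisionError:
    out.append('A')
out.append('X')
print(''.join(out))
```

Execution trace: 'K' (inner except TypeError) → 'S' (inner finally) → 'Y' (try body, no exception) → 'X' (after the try/except). Output: KSYX

Answer: KSYX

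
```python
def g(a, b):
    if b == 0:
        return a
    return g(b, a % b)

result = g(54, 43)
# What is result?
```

g(54, 43) -> g(43, 11) -> g(11, 10) -> g(10, 1) -> g(1, 0) -> 1

Answer: 1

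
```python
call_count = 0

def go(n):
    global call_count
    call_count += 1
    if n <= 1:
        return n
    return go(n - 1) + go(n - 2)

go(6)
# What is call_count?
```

Calls(n) = 1 + Calls(n-1) + Calls(n-2); Calls(0)=Calls(1)=1. For n=6 this gives 25.

Answer: 25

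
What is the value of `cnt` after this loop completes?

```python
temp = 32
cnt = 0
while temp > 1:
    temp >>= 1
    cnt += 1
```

Count right shifts until 1
`cnt` takes the values: 0 → 1 → 2 → 3 → 4 → 5

Answer: 5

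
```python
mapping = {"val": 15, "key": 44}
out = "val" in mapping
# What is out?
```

Trace:
`mapping = {"val": 15, "key": 44}` → mapping = {'val': 15, 'key': 44}
`out = "val" in mapping` → out = True
So out = True

Answer: True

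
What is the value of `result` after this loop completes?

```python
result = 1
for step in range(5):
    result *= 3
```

3^5 = 243
`result` takes the values: 1 → 3 → 9 → 27 → 81 → 243

Answer: 243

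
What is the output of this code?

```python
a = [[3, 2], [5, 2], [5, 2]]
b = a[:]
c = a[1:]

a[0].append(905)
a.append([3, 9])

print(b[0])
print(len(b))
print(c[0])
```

Key concept: slice with nested mutation.
Step by step:
`a = [[3, 2], [5, 2], [5, 2]]` → a = [[3, 2], [5, 2], [5, 2]]
`b = a[:]` → b = [[3, 2], [5, 2], [5, 2]]
`c = a[1:]` → c = [[5, 2], [5, 2]]
`a[0].append(905)` → a = [[3, 2, 905], [5, 2], [5, 2]]; b = [[3, 2, 905], [5, 2], [5, 2]]
`a.append([3, 9])` → a = [[3, 2, 905], [5, 2], [5, 2], [3, 9]]
`print(b[0])` → prints [3, 2, 905]
`print(len(b))` → prints 3
`print(c[0])` → prints [5, 2]

Answer:
[3, 2, 905]
3
[5, 2]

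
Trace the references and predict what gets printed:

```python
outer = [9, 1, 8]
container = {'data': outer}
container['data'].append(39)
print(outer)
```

Key concept: dict holds reference to list.
Step by step:
`outer = [9, 1, 8]` → outer = [9, 1, 8]
`container = {'data': outer}` → container = {'data': [9, 1, 8]}
`container['data'].append(39)` → outer = [9, 1, 8, 39]; container = {'data': [9, 1, 8, 39]}
`print(outer)` → prints [9, 1, 8, 39]

Answer: [9, 1, 8, 39]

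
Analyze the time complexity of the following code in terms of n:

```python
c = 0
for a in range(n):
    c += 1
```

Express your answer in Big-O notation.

Each loop level contributes: n. Multiplying the contributions gives O(n).

Answer: O(n)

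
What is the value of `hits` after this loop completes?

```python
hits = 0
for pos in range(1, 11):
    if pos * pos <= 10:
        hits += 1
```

Count numbers where pos² ≤ 10
`hits` takes the values: 0 → 1 → 2 → 3

Answer: 3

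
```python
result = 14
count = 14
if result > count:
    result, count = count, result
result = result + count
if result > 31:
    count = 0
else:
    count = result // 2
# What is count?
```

Trace:
`result = 14` → result = 14
`count = 14` → count = 14
`if result > count: ...` → result > count is False → no variable changes
`result = result + count` → result = 28
`if result > 31: ...` → result > 31 is False, take else branch → no variable changes
So count = 14

Answer: 14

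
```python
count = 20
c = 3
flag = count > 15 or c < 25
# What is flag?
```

Trace:
`count = 20` → count = 20
`c = 3` → c = 3
`flag = count > 15 or c < 25` → flag = True
So flag = True

Answer: True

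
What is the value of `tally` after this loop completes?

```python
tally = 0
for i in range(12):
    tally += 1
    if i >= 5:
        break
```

Loop breaks when i reaches 5, tally is 6
`tally` takes the values: 0 → 1 → 2 → 3 → 4 → 5 → 6

Answer: 6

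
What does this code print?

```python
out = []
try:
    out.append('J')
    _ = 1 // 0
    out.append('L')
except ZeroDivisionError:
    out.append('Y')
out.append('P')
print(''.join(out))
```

Execution trace: 'J' (try body) → 'Y' (except ZeroDivisionError) → 'P' (after the try/except). Output: JYP

Answer: JYP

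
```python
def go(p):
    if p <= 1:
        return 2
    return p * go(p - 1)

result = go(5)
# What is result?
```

go(5) = 5 * 4 * 3 * 2 * 2 = 240

Answer: 240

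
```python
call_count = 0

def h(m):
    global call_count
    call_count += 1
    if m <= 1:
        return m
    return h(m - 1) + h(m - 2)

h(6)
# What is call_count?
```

Calls(m) = 1 + Calls(m-1) + Calls(m-2); Calls(0)=Calls(1)=1. For m=6 this gives 25.

Answer: 25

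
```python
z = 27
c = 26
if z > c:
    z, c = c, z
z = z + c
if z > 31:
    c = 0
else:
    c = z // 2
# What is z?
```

Trace:
`z = 27` → z = 27
`c = 26` → c = 26
`if z > c: ...` → z > c is True → z = 26; c = 27
`z = z + c` → z = 53
`if z > 31: ...` → z > 31 is True → c = 0
So z = 53

Answer: 53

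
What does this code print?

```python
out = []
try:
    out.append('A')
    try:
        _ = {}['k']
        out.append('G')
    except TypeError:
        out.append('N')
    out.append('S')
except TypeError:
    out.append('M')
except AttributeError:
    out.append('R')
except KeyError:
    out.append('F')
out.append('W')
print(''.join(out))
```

Execution trace: 'A' (try body) → 'F' (except KeyError) → 'W' (after the try/except). Output: AFW

Answer: AFW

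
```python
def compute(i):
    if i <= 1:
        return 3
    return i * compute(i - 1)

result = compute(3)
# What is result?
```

compute(3) = 3 * 2 * 3 = 18

Answer: 18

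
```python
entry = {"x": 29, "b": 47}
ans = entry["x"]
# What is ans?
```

Trace:
`entry = {"x": 29, "b": 47}` → entry = {'x': 29, 'b': 47}
`ans = entry["x"]` → ans = 29
So ans = 29

Answer: 29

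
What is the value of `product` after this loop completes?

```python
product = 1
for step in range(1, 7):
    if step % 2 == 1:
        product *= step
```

Product of odd numbers 1 to 6
`product` takes the values: 1 → 3 → 15

Answer: 15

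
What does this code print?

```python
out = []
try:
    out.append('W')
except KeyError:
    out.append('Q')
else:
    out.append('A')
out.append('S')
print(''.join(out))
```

Execution trace: 'W' (try body, no exception) → 'A' (else) → 'S' (after the try/except). Output: WAS

Answer: WAS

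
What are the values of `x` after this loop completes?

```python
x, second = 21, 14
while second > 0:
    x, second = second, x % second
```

GCD of 21 and 14
`x` takes the values: 21 → 14 → 7

Answer: 7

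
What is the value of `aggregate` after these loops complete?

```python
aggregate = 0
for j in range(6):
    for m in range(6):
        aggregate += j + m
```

Sum of all j+m for j,m in 6x6
`aggregate` takes the values: 0 → 1 → 3 → 6 → 10 → 15 → 16 → 18 → 21 → 25 → 30 → 36 → 38 → 41 → 45 → 50 → 56 → 63 → 66 → 70 → 75 → 81 → 88 → 96 → 100 → 105 → 111 → 118 → 126 → 135 → 140 → 146 → 153 → 161 → 170 → 180

Answer: 180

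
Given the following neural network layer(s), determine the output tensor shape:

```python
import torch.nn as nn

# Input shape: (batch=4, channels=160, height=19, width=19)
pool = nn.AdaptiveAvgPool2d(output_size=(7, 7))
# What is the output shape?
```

Input: (4, 160, 19, 19) -> Output: (4, 160, 7, 7)

Answer: (4, 160, 7, 7)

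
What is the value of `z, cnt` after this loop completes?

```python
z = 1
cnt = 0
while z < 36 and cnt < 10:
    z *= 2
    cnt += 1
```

Double until >= 36 or 10 iterations
`z, cnt` takes the values: (1, 0) → (2, 0) → (2, 1) → (4, 1) → (4, 2) → (8, 2) → (8, 3) → (16, 3) → (16, 4) → (32, 4) → (32, 5) → (64, 5) → (64, 6)

Answer: 64, 6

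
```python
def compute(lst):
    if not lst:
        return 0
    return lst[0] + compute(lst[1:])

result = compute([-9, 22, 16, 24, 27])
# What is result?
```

(-9) + 22 + 16 + 24 + 27 + 0 = 80

Answer: 80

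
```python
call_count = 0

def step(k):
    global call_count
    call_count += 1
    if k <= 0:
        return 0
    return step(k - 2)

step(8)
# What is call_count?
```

Linear recursion stepping by 2: 5 calls from k=8 down to ≤0.

Answer: 5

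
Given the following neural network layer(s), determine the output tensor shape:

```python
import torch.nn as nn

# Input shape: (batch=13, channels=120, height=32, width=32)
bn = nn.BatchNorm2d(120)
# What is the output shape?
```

Input: (13, 120, 32, 32) -> Output: (13, 120, 32, 32)

Answer: (13, 120, 32, 32)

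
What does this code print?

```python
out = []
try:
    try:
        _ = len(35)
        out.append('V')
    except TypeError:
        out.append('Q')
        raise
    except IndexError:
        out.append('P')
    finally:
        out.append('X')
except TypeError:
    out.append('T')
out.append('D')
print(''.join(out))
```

Execution trace: 'Q' (inner except TypeError) → 'X' (inner finally) → 'T' (outer except TypeError) → 'D' (after the try/except). Output: QXTD

Answer: QXTD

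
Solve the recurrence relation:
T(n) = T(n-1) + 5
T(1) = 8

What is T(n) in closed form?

Unrolling: T(n) = T(1) + 5·(n-1) = 8 + 5(n-1) = 5n + 3.

Answer: T(n) = 5n + 3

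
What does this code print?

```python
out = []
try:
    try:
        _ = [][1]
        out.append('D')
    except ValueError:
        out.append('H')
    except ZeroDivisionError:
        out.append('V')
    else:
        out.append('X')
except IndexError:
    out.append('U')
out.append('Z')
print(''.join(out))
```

Execution trace: 'U' (outer except IndexError) → 'Z' (after the try/except). Output: UZ

Answer: UZ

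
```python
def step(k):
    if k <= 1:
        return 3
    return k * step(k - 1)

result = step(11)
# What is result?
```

step(11) = 11 * 10 * 9 * 8 * 7 * 6 * 5 * 4 * 3 * 2 * 3 = 119750400

Answer: 119750400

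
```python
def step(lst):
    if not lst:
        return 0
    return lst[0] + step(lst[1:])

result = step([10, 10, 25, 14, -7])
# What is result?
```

10 + 10 + 25 + 14 + (-7) + 0 = 52

Answer: 52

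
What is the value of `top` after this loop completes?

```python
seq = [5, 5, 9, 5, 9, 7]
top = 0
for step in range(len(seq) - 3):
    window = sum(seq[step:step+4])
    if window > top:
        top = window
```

Max sum of 4-element window in [5, 5, 9, 5, 9, 7]
`top` takes the values: 0 → 24 → 28 → 30

Answer: 30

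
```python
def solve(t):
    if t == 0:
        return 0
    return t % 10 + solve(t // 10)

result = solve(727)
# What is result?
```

Sum of digits of 727: 7 + 2 + 7 = 16

Answer: 16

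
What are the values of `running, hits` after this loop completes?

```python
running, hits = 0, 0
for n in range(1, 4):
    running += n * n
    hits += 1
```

Sum of squares and count
`running, hits` takes the values: (0, 0) → (1, 0) → (1, 1) → (5, 1) → (5, 2) → (14, 2) → (14, 3)

Answer: 14, 3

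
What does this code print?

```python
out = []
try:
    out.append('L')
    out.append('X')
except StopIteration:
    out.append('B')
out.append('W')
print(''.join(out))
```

Execution trace: 'L' (try body) → 'X' (try body, no exception) → 'W' (after the try/except). Output: LXW

Answer: LXW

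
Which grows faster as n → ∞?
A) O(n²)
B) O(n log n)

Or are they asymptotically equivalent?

O(n²) vs O(n log n): Higher order terms dominate.

Answer: A) O(n²) grows faster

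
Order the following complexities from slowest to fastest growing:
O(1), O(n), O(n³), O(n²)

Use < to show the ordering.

Ordered by growth rate: O(1) < O(n) < O(n²) < O(n³)

Answer: O(1) < O(n) < O(n²) < O(n³)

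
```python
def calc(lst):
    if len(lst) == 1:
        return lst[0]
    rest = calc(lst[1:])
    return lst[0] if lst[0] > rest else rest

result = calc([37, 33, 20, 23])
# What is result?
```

Recursive max over [37, 33, 20, 23] = 37

Answer: 37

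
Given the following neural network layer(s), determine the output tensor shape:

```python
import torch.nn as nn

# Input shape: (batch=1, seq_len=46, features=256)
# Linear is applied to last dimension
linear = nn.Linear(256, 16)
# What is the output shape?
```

Input: (1, 46, 256) -> Output: (1, 46, 16)

Answer: (1, 46, 16)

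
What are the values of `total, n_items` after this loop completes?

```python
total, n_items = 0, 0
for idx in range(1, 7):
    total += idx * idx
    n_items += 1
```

Sum of squares and count
`total, n_items` takes the values: (0, 0) → (1, 0) → (1, 1) → (5, 1) → (5, 2) → (14, 2) → (14, 3) → (30, 3) → (30, 4) → (55, 4) → (55, 5) → (91, 5) → (91, 6)

Answer: 91, 6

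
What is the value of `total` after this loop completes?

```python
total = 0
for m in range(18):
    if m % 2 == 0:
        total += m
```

Sum of even numbers 0 to 17
`total` takes the values: 0 → 2 → 6 → 12 → 20 → 30 → 42 → 56 → 72

Answer: 72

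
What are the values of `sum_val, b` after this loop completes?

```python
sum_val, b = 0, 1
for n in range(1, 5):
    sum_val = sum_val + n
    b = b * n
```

Sum and factorial of 1 to 4
`sum_val, b` takes the values: (0, 1) → (1, 1) → (3, 1) → (3, 2) → (6, 2) → (6, 6) → (10, 6) → (10, 24)

Answer: 10, 24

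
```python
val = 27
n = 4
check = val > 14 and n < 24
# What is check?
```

Trace:
`val = 27` → val = 27
`n = 4` → n = 4
`check = val > 14 and n < 24` → check = True
So check = True

Answer: True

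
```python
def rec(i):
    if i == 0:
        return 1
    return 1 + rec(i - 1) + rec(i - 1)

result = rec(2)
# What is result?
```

rec(i) = 1 + 2·rec(i-1), rec(0)=1. Closed form: (1+1)·2^2 - 1 = 7.

Answer: 7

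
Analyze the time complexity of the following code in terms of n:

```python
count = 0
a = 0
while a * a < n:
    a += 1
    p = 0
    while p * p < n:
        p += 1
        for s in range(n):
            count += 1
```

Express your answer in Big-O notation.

Each loop level contributes: √n × √n × n. Multiplying the contributions gives O(n^2).

Answer: O(n^2)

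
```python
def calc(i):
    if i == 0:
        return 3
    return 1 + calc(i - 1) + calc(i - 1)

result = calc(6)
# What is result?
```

calc(i) = 1 + 2·calc(i-1), calc(0)=3. Closed form: (3+1)·2^6 - 1 = 255.

Answer: 255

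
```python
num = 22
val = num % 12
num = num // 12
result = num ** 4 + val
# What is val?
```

Trace:
`num = 22` → num = 22
`val = num % 12` → val = 10
`num = num // 12` → num = 1
`result = num ** 4 + val` → result = 11
So val = 10

Answer: 10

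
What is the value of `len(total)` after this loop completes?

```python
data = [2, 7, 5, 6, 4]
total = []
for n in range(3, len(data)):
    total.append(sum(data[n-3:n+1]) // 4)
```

Number of 4-element averages
`total` takes the values: [] → [5] → [5, 5]
So `len(total)` = 2

Answer: 2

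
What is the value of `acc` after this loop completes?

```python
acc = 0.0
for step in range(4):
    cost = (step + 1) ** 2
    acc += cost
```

Sum of squared losses 1² + 2² + ... + 4²
`acc` takes the values: 0.0 → 1.0 → 5.0 → 14.0 → 30.0

Answer: 30.0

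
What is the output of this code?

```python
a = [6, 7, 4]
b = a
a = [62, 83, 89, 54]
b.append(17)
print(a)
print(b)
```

Key concept: rebinding vs mutation: a is rebound to a new list, b still points at the original.
Step by step:
`a = [6, 7, 4]` → a = [6, 7, 4]
`b = a` → b = [6, 7, 4] (same object as a)
`a = [62, 83, 89, 54]` → a = [62, 83, 89, 54]
`b.append(17)` → b = [6, 7, 4, 17]
`print(a)` → prints [62, 83, 89, 54]
`print(b)` → prints [6, 7, 4, 17]

Answer:
[62, 83, 89, 54]
[6, 7, 4, 17]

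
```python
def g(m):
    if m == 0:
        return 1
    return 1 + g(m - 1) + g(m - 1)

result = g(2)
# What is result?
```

g(m) = 1 + 2·g(m-1), g(0)=1. Closed form: (1+1)·2^2 - 1 = 7.

Answer: 7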